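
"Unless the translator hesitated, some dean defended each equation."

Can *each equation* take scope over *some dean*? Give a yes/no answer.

Yes

Neither queried DP is inside the adjunct, so the adjunct-island constraint does not apply.
Nothing blocks QR of the lower DP to a position above the higher one, so inverse scope is available.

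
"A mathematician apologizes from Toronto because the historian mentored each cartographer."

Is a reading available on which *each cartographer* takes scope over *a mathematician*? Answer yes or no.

No

The DP *each cartographer* is contained in the adjunct clause *because the historian mentored each cartographer*.
The adjunct-island constraint bars QR out of an adverbial clause.
So the wide-scope reading for *each cartographer* is blocked.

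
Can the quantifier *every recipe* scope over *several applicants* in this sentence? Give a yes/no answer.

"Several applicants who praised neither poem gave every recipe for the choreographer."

Although the sentence contains a relative clause (*who praised neither poem*), *every recipe* is outside it, in the matrix VP.
Ordinary QR to a clause-peripheral position gives the wide-scope LF for the lower DP.
The sentence is scopally ambiguous between *several applicants* > *every recipe* and *every recipe* > *several applicants*.

Yes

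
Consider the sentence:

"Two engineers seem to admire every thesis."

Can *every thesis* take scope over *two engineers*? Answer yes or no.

Yes

Infinitival complements of raising predicates do not block QR; *every thesis* and *two engineers* are effectively clausemates.
With no island boundary between them, the object can take inverse scope over the subject via ordinary QR within the clause.
So *every thesis* > *two engineers* is among the available readings.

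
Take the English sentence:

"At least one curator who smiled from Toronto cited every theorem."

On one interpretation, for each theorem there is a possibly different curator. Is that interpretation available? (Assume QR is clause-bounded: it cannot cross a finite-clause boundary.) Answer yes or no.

Yes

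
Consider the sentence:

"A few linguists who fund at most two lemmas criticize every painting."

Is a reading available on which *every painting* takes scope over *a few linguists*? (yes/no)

Yes

*every painting* sits in the matrix clause, not in the relative clause on *a few linguists*.
No island intervenes, so both surface and inverse scope are derivable.
So *every painting* > *a few linguists* is among the available readings.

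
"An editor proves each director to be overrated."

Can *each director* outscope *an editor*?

*each director* is an ECM subject; ECM complements are not islands, and the embedded quantifier may take matrix scope.
No island intervenes, so both surface and inverse scope are derivable.
So *each director* > *an editor* is among the available readings.

Yes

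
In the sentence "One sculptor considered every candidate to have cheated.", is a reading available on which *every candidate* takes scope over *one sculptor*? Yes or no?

*every candidate* is an ECM subject; ECM complements are not islands, and the embedded quantifier may take matrix scope.
QR within a single clause is free, so the lower quantifier may take scope over the higher one.
The sentence is scopally ambiguous between *one sculptor* > *every candidate* and *every candidate* > *one sculptor*.

Yes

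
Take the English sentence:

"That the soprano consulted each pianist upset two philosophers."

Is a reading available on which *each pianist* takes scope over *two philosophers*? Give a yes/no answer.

*each pianist* sits inside the sentential subject *that the soprano consulted each pianist*.
The subject-island constraint blocks QR out of a clausal subject.
*each pianist* is confined to the island and cannot take scope over *two philosophers*.

No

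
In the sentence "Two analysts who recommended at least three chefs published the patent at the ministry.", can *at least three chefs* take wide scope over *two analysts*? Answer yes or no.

No

The target quantifier *at least three chefs* is part of the relative clause *who recommended at least three chefs*.
QR out of a relative clause is ruled out by the relative-clause island constraint.
The inverse ordering *at least three chefs* > *two analysts* is therefore underivable.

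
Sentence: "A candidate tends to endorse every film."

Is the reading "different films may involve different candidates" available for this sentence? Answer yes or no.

Yes

That reading corresponds to *every film* > *a candidate*.
The matrix predicate is a raising verb, whose infinitival complement is not a scope island — *every film* can QR into the matrix clause.
Ordinary QR to a clause-peripheral position gives the wide-scope LF for the lower DP.
So *every film* > *a candidate* is among the available readings.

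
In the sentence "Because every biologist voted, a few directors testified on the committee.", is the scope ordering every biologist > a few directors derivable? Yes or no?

*every biologist* occurs within the adjunct clause *because every biologist voted*.
Adjunct clauses are scope islands: a quantifier inside an adjunct cannot raise into the matrix clause.
So *every biologist* cannot raise to a position above *a few directors*.

No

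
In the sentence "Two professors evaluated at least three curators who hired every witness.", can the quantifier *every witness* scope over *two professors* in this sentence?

No

Structurally, *every witness* is inside the relative clause *who hired every witness* modifying *at least three curators*.
Relative clauses are scope islands: a quantifier cannot QR out of a relative clause to take scope in the matrix clause.
Hence only narrow scope for *every witness* (under *two professors*) survives.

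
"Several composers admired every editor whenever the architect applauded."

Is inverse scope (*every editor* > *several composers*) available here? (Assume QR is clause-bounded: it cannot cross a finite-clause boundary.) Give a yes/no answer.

The adjunct island is irrelevant here — *every editor* and *several composers* are both in the matrix clause.
With no island boundary between them, the object can take inverse scope over the subject via ordinary QR within the clause.
The sentence is scopally ambiguous between *several composers* > *every editor* and *every editor* > *several composers*.

Yes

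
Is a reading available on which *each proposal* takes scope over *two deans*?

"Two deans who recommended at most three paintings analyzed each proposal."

Yes

The RC *who recommended at most three paintings* is an island, but *each proposal* is not inside it — it is the matrix object, a clausemate of *two deans*.
Ordinary QR to a clause-peripheral position gives the wide-scope LF for the lower DP.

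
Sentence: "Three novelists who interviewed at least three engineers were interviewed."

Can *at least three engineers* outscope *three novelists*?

No

*at least three engineers* sits inside the relative clause *who interviewed at least three engineers*.
Quantifiers inside a relative clause are trapped there; the RC boundary blocks QR.
Hence only narrow scope for *at least three engineers* (under *three novelists*) survives.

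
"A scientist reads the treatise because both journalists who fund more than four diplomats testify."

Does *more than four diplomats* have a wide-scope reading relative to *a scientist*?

*more than four diplomats* is embedded in the relative clause *who fund more than four diplomats*, which is itself inside the adjunct *because both journalists who fund more than four diplomats testify*.
The quantifier would have to escape first the RC and then the adjunct — two independent island violations.
So the wide-scope reading for *more than four diplomats* is blocked.

No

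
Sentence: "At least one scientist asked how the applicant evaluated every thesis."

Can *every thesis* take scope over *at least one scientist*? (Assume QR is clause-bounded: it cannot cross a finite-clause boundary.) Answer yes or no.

No

*every thesis* occurs within the embedded question *how the applicant evaluated every thesis*.
An indirect question is a wh-island; the filled [Spec,CP] blocks QR across the CP edge.
*every thesis* is confined to the island and cannot take scope over *at least one scientist*.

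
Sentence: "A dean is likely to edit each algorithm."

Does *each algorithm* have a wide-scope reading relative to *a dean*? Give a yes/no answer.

Infinitival complements of raising predicates do not block QR; *each algorithm* and *a dean* are effectively clausemates.
QR within a single clause is free, so the lower quantifier may take scope over the higher one.
So *each algorithm* > *a dean* is among the available readings.

Yes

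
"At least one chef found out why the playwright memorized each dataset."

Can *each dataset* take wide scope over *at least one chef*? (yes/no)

The target quantifier *each dataset* is part of the embedded question *why the playwright memorized each dataset*.
Embedded questions are wh-islands: a quantifier inside an indirect question cannot QR into the matrix clause.
So *each dataset* cannot raise high enough to outscope *at least one chef*; only the surface ordering *at least one chef* > *each dataset* is available.
(Only the surface reading survives: one fixed chef with respect to all the relevant datasets.)

No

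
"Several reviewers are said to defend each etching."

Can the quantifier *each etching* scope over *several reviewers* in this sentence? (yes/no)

Yes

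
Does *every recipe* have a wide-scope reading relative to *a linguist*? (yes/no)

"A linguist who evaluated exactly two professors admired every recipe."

Yes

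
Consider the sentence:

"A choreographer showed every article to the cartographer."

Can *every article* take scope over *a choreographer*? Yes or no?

*a choreographer* and *every article* are co-arguments of the matrix verb, with nothing but a clause-internal boundary between them.
With no island boundary between them, the object can take inverse scope over the subject via ordinary QR within the clause.
So *every article* > *a choreographer* is among the available readings.

Yes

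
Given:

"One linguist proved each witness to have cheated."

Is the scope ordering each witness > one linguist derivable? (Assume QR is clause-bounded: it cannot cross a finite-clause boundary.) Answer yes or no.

Yes

This is an ECM construction: *each witness* is the infinitival subject, Case-marked by the matrix verb, and the infinitive is transparent for QR.
Ordinary QR to a clause-peripheral position gives the wide-scope LF for the lower DP.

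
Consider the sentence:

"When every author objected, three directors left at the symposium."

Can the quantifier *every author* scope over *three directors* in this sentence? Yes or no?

No

*every author* sits inside the adjunct clause *when every author objected*.
The adjunct-island constraint bars QR out of an adverbial clause.
*every author* > *three directors* would require crossing that boundary, which is illicit.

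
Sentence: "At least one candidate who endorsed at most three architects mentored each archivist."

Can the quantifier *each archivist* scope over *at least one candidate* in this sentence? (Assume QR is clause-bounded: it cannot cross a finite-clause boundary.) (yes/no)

Yes

*each archivist* is a matrix argument; only *at least one candidate* is modified by the relative clause *who endorsed at most three architects*, so the RC island is irrelevant to the target quantifier.
Nothing blocks QR of the lower DP to a position above the higher one, so inverse scope is available.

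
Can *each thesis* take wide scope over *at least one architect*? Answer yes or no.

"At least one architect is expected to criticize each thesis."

Yes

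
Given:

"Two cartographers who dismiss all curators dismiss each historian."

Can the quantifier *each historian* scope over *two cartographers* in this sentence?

*each historian* is a matrix argument; only *two cartographers* is modified by the relative clause *who dismiss all curators*, so the RC island is irrelevant to the target quantifier.
QR within a single clause is free, so the lower quantifier may take scope over the higher one.

Yes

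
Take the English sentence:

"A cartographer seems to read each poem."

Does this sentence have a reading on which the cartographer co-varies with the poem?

This is the *each poem* > *a cartographer* reading.
The matrix predicate is a raising verb, whose infinitival complement is not a scope island — *each poem* can QR into the matrix clause.
With no island boundary between them, the object can take inverse scope over the subject via ordinary QR within the clause.

Yes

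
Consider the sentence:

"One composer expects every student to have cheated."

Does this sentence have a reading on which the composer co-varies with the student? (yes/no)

Yes

The described interpretation is the *every student* > *one composer* scoping.
*every student* is the subject of an ECM infinitive — the infinitival complement of an ECM verb is not a scope island, so *every student* can raise into the matrix clause.
Ordinary QR to a clause-peripheral position gives the wide-scope LF for the lower DP.
The sentence is scopally ambiguous between *one composer* > *every student* and *every student* > *one composer*.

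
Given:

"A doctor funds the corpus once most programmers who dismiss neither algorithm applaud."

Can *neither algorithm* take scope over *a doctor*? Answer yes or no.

The DP *neither algorithm* is contained in the relative clause *who dismiss neither algorithm*, which is itself inside the adjunct *once most programmers who dismiss neither algorithm applaud*.
Nested islands: the RC island is itself inside an adjunct island, so wide scope is doubly excluded.
*neither algorithm* is confined to the island and cannot take scope over *a doctor*.
(Only the surface reading survives: one fixed doctor with respect to all the relevant algorithms.)

No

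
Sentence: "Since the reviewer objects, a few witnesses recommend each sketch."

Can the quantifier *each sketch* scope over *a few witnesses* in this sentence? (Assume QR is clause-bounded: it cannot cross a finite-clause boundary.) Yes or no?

Neither queried DP is inside the adjunct, so the adjunct-island constraint does not apply.
No island intervenes, so both surface and inverse scope are derivable.

Yes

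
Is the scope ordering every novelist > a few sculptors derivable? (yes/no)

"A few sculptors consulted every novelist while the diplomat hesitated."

Yes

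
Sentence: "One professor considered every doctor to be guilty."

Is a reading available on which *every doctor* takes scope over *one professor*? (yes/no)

Yes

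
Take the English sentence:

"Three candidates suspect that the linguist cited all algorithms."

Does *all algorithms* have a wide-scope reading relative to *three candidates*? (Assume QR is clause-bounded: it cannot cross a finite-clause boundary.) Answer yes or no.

No

*all algorithms* sits inside the finite complement clause *that the linguist cited all algorithms*.
QR is clause-bounded, so the finite complement is a scope island for the embedded quantifier.
So *all algorithms* cannot raise to a position above *three candidates*.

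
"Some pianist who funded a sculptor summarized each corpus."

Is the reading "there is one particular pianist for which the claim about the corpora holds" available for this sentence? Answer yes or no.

The described interpretation is the *some pianist* > *each corpus* scoping.
That is the surface-scope ordering, which is always one of the available readings — island constraints only ever restrict inverse scope.

Yes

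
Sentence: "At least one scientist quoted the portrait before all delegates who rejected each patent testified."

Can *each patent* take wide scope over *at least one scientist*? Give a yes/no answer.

*each patent* is embedded in the relative clause *who rejected each patent*, which is itself inside the adjunct *before all delegates who rejected each patent testified*.
Both the relative clause and the enclosing adjunct are scope islands; QR cannot cross either.
*each patent* > *at least one scientist* would require crossing that boundary, which is illicit.

No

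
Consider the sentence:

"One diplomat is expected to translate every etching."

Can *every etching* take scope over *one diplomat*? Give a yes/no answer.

Yes

*every etching* is inside a raising infinitive, which is transparent to QR (no CP barrier), so it behaves as a matrix argument.
Since no island is crossed, the inverse ordering is licensed alongside surface scope.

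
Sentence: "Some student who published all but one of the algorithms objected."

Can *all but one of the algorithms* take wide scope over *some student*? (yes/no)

No

The target quantifier *all but one of the algorithms* is part of the relative clause *who published all but one of the algorithms*.
A relative clause is a scope island — quantifier raising cannot cross its boundary.
So the wide-scope reading for *all but one of the algorithms* is blocked.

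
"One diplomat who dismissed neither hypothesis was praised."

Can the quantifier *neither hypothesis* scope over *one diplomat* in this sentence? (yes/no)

No

The DP *neither hypothesis* is contained in the relative clause *who dismissed neither hypothesis*.
Relative clauses block scope extraction: QR cannot target a position outside the modified NP.
*neither hypothesis* > *one diplomat* would require crossing that boundary, which is illicit.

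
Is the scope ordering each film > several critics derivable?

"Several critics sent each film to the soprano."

Yes

*each film* is the matrix object and *several critics* the matrix subject; the two are clausemates.
Ordinary QR to a clause-peripheral position gives the wide-scope LF for the lower DP.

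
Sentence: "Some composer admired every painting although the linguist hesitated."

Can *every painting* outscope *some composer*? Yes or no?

The adjunct island is irrelevant here — *every painting* and *some composer* are both in the matrix clause.
Clause-internal QR can adjoin the lower DP above the subject, yielding the inverse reading.

Yes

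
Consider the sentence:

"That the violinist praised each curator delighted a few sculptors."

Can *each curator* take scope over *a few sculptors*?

No

*each curator* is embedded in the sentential subject *that the violinist praised each curator*.
Clausal subjects are scope islands; QR from inside the subject into the matrix is barred.
*each curator* > *a few sculptors* would require crossing that boundary, which is illicit.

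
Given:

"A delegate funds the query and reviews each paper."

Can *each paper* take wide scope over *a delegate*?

No

*each paper* is embedded in one conjunct of the coordinate structure (*reviews each paper*).
The Coordinate Structure Constraint blocks movement (including QR) out of a single conjunct.
So *each paper* cannot raise high enough to outscope *a delegate*; only the surface ordering *a delegate* > *each paper* is available.
(Only the surface reading survives: one fixed delegate with respect to all the relevant papers.)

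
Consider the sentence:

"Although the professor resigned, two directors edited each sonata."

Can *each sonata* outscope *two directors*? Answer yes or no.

Yes

*each sonata* is a matrix argument; the adjunct is an island but the target quantifier is outside it.
QR within a single clause is free, so the lower quantifier may take scope over the higher one.
The sentence is scopally ambiguous between *two directors* > *each sonata* and *each sonata* > *two directors*.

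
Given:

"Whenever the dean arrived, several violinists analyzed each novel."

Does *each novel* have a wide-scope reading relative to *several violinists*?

Yes

Neither queried DP is inside the adjunct, so the adjunct-island constraint does not apply.
Ordinary QR to a clause-peripheral position gives the wide-scope LF for the lower DP.
So *each novel* > *several violinists* is among the available readings.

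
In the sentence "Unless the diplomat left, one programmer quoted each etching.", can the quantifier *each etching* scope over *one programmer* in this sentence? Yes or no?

Yes

*each etching* is a matrix argument; the adjunct is an island but the target quantifier is outside it.
With no island boundary between them, the object can take inverse scope over the subject via ordinary QR within the clause.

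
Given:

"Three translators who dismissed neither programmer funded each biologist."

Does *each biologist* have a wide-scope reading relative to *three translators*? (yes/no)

Yes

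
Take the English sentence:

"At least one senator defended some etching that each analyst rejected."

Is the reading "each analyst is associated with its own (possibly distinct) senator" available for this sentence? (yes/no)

The described interpretation is the *each analyst* > *at least one senator* scoping.
*each analyst* is embedded in the relative clause *that each analyst rejected* modifying *some etching*.
Relative clauses are scope islands: a quantifier cannot QR out of a relative clause to take scope in the matrix clause.
So *each analyst* cannot raise to a position above *at least one senator*.
(Only the surface reading survives: one fixed senator with respect to all the relevant analysts.)

No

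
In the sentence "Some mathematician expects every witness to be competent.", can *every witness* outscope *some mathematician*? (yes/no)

Yes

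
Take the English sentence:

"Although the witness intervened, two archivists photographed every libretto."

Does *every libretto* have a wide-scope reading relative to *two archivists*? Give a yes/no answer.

The adjunct clause does not contain *every libretto*, which is the matrix object.
No island intervenes, so both surface and inverse scope are derivable.

Yes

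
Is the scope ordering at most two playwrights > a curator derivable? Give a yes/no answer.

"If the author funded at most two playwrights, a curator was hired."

No

*at most two playwrights* sits inside the adjunct clause *if the author funded at most two playwrights*.
Adverbial clauses are not L-marked, so they are barriers for QR — the quantifier cannot escape the adjunct.
*at most two playwrights* > *a curator* would require crossing that boundary, which is illicit.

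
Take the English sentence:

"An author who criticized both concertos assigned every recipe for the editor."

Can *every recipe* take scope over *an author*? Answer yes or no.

Yes

Although the sentence contains a relative clause (*who criticized both concertos*), *every recipe* is outside it, in the matrix VP.
Clause-internal QR can adjoin the lower DP above the subject, yielding the inverse reading.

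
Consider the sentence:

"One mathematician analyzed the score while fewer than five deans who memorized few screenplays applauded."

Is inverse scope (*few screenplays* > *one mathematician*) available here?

The DP *few screenplays* is contained in the relative clause *who memorized few screenplays*, which is itself inside the adjunct *while fewer than five deans who memorized few screenplays applauded*.
The quantifier would have to escape first the RC and then the adjunct — two independent island violations.
Hence only narrow scope for *few screenplays* (under *one mathematician*) survives.

No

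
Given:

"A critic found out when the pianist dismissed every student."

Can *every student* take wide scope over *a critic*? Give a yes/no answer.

*every student* occurs within the embedded question *when the pianist dismissed every student*.
QR across an interrogative CP boundary is ruled out as a wh-island violation.
The inverse ordering *every student* > *a critic* is therefore underivable.

No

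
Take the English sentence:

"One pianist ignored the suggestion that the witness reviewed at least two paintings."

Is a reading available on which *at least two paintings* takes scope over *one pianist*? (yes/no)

No

Structurally, *at least two paintings* is inside the complex NP *the suggestion that the witness reviewed at least two paintings*.
Since the clause is the complement of a nominal head, the CNPC blocks scope extraction.
The inverse ordering *at least two paintings* > *one pianist* is therefore underivable.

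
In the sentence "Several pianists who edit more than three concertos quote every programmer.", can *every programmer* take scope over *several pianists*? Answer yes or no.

*every programmer* is a matrix argument; only *several pianists* is modified by the relative clause *who edit more than three concertos*, so the RC island is irrelevant to the target quantifier.
Since no island is crossed, the inverse ordering is licensed alongside surface scope.

Yes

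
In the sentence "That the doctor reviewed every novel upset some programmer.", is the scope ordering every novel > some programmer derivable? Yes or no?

*every novel* sits inside the sentential subject *that the doctor reviewed every novel*.
The subject-island constraint blocks QR out of a clausal subject.
The ordering *every novel* > *some programmer* is therefore underivable.

No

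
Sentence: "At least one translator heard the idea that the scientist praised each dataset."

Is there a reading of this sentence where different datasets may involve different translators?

The described interpretation is the *each dataset* > *at least one translator* scoping.
Structurally, *each dataset* is inside the complex NP *the idea that the scientist praised each dataset*.
Noun-complement clauses are scope islands (the Complex NP Constraint): a quantifier inside one cannot scope into the matrix.
*each dataset* > *at least one translator* would require crossing that boundary, which is illicit.

No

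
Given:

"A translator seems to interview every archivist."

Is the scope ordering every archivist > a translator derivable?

Raising constructions are monoclausal for scope purposes; *every archivist* is not separated from *a translator* by any island.
Ordinary QR to a clause-peripheral position gives the wide-scope LF for the lower DP.

Yes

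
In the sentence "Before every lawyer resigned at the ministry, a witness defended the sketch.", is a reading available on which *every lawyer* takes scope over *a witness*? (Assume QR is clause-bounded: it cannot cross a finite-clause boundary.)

No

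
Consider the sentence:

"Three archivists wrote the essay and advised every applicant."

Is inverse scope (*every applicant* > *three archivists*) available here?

The DP *every applicant* is contained in one conjunct of the coordinate structure (*advised every applicant*).
QR out of a conjunct would have to apply non-ATB, which the CSC forbids.
Hence only narrow scope for *every applicant* (under *three archivists*) survives.

No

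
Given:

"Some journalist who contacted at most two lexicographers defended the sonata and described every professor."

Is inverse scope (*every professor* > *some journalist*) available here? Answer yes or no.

The DP *every professor* is contained in one conjunct of the coordinate structure (*described every professor*).
Coordinate structures are islands for non-across-the-board movement, QR included.
So *every professor* cannot raise to a position above *some journalist*.
(Only the surface reading survives: one fixed journalist with respect to all the relevant professors.)

No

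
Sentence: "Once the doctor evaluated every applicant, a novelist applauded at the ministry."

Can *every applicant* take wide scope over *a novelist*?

The DP *every applicant* is contained in the adjunct clause *once the doctor evaluated every applicant*.
Scope out of an adjunct clause is unavailable: QR respects the adjunct-island constraint.
*every applicant* is confined to the island and cannot take scope over *a novelist*.

No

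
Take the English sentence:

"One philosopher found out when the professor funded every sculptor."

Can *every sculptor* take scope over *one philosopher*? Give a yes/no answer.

No

The target quantifier *every sculptor* is part of the embedded question *when the professor funded every sculptor*.
An indirect question is a wh-island; the filled [Spec,CP] blocks QR across the CP edge.
So the wide-scope reading for *every sculptor* is blocked.
(Only the surface reading survives: one fixed philosopher with respect to all the relevant sculptors.)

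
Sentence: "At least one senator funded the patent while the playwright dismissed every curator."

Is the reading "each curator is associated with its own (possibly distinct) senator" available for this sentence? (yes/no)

No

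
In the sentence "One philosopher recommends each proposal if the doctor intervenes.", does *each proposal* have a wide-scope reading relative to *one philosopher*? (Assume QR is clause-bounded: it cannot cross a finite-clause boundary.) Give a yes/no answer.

Neither queried DP is inside the adjunct, so the adjunct-island constraint does not apply.
No island intervenes, so both surface and inverse scope are derivable.

Yes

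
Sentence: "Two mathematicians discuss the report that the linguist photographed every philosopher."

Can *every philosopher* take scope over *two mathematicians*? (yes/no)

No

*every philosopher* sits inside the complex NP *the report that the linguist photographed every philosopher*.
The Complex NP Constraint bars QR out of the complement clause of a noun.
So *every philosopher* cannot raise to a position above *two mathematicians*.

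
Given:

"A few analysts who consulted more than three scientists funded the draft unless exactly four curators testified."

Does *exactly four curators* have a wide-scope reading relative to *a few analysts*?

No

*exactly four curators* sits inside the adjunct clause *unless exactly four curators testified*.
Scope out of an adjunct clause is unavailable: QR respects the adjunct-island constraint.
So *exactly four curators* cannot raise to a position above *a few analysts*.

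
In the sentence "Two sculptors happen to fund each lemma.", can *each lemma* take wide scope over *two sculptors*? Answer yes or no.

Yes

The matrix predicate is a raising verb, whose infinitival complement is not a scope island — *each lemma* can QR into the matrix clause.
Ordinary QR to a clause-peripheral position gives the wide-scope LF for the lower DP.
The sentence is scopally ambiguous between *two sculptors* > *each lemma* and *each lemma* > *two sculptors*.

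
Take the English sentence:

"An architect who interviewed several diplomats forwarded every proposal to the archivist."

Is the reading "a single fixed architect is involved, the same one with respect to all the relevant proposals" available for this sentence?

Yes

That reading corresponds to *an architect* > *every proposal*.
That is the surface-scope ordering, which is always one of the available readings — island constraints only ever restrict inverse scope.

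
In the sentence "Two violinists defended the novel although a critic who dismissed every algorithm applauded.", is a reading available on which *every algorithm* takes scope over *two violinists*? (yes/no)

*every algorithm* sits inside the relative clause *who dismissed every algorithm*, which is itself inside the adjunct *although a critic who dismissed every algorithm applauded*.
Both the relative clause and the enclosing adjunct are scope islands; QR cannot cross either.
The inverse ordering *every algorithm* > *two violinists* is therefore underivable.

No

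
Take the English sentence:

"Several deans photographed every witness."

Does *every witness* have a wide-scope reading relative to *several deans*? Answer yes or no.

Yes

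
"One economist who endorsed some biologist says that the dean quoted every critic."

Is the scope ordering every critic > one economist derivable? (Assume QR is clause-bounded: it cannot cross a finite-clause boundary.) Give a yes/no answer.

The DP *every critic* is contained in the finite complement clause *that the dean quoted every critic*.
Finite CP is the ceiling for QR here, by assumption.
*every critic* is confined to the island and cannot take scope over *one economist*.

No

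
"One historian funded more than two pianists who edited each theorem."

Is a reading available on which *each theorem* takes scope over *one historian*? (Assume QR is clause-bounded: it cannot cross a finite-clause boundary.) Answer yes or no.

*each theorem* occurs within the relative clause *who edited each theorem* modifying *more than two pianists*.
QR out of a relative clause is ruled out by the relative-clause island constraint.
So the wide-scope reading for *each theorem* is blocked.

No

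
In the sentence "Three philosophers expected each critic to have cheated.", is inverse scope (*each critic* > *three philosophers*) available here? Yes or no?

This is an ECM construction: *each critic* is the infinitival subject, Case-marked by the matrix verb, and the infinitive is transparent for QR.
Since no island is crossed, the inverse ordering is licensed alongside surface scope.
The sentence is scopally ambiguous between *three philosophers* > *each critic* and *each critic* > *three philosophers*.

Yes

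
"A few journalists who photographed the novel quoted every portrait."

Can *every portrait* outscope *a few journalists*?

Although the sentence contains a relative clause (*who photographed the novel*), *every portrait* is outside it, in the matrix VP.
With no island boundary between them, the object can take inverse scope over the subject via ordinary QR within the clause.
The sentence is scopally ambiguous between *a few journalists* > *every portrait* and *every portrait* > *a few journalists*.

Yes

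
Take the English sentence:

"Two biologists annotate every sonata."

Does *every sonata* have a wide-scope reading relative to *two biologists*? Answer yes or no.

*every sonata* and *two biologists* are in the same minimal clause.
Ordinary QR to a clause-peripheral position gives the wide-scope LF for the lower DP.

Yes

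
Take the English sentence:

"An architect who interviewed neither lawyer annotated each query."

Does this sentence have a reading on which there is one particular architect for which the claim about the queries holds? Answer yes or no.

Yes

The paraphrase describes the scope ordering *an architect* > *each query*.
Surface scope (*an architect* > *each query*) is always derivable; islands only block QR, not in-situ interpretation.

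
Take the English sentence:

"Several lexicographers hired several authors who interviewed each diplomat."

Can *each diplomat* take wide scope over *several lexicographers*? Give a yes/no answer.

*each diplomat* occurs within the relative clause *who interviewed each diplomat* modifying *several authors*.
The relative clause forms an island for QR, so the quantifier is confined to the head noun's restrictor.
So *each diplomat* cannot raise to a position above *several lexicographers*.

No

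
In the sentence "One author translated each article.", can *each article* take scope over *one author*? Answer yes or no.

Yes

*one author* and *each article* are co-arguments of the matrix verb, with nothing but a clause-internal boundary between them.
With no island boundary between them, the object can take inverse scope over the subject via ordinary QR within the clause.
The sentence is scopally ambiguous between *one author* > *each article* and *each article* > *one author*.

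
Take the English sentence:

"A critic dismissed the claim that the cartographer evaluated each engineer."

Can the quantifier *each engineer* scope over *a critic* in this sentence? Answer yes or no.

No

The target quantifier *each engineer* is part of the complex NP *the claim that the cartographer evaluated each engineer*.
A that-clause complement to a noun is an island; QR cannot cross the NP boundary.
So *each engineer* cannot raise high enough to outscope *a critic*; only the surface ordering *a critic* > *each engineer* is available.
(Only the surface reading survives: one fixed critic with respect to all the relevant engineers.)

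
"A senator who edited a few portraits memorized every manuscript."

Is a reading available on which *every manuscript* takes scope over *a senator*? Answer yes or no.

Yes

*every manuscript* is a matrix argument; only *a senator* is modified by the relative clause *who edited a few portraits*, so the RC island is irrelevant to the target quantifier.
Ordinary QR to a clause-peripheral position gives the wide-scope LF for the lower DP.
Both orderings are possible: *a senator* > *every manuscript* and *every manuscript* > *a senator*.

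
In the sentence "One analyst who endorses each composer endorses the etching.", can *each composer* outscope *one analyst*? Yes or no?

No

Structurally, *each composer* is inside the relative clause *who endorses each composer*.
Relative clauses block scope extraction: QR cannot target a position outside the modified NP.
So *each composer* cannot raise high enough to outscope *one analyst*; only the surface ordering *one analyst* > *each composer* is available.
(Only the surface reading survives: one fixed analyst with respect to all the relevant composers.)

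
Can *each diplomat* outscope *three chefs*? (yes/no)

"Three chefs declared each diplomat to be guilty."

Yes

*each diplomat* is the subject of an ECM infinitive — the infinitival complement of an ECM verb is not a scope island, so *each diplomat* can raise into the matrix clause.
Since no island is crossed, the inverse ordering is licensed alongside surface scope.
The sentence is scopally ambiguous between *three chefs* > *each diplomat* and *each diplomat* > *three chefs*.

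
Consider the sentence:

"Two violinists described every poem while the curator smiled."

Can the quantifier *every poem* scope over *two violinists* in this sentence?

Yes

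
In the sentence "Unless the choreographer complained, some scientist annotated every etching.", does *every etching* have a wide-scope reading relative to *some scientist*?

*every etching* is a matrix argument; the adjunct is an island but the target quantifier is outside it.
Since no island is crossed, the inverse ordering is licensed alongside surface scope.

Yes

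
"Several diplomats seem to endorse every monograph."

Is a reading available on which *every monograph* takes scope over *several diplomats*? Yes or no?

Yes

Raising constructions are monoclausal for scope purposes; *every monograph* is not separated from *several diplomats* by any island.
QR within a single clause is free, so the lower quantifier may take scope over the higher one.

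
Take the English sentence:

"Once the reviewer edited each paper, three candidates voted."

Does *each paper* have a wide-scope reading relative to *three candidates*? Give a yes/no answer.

No

*each paper* sits inside the adjunct clause *once the reviewer edited each paper*.
Adjuncts are opaque for quantifier raising; a quantifier in an adjunct stays inside it.
*each paper* is confined to the island and cannot take scope over *three candidates*.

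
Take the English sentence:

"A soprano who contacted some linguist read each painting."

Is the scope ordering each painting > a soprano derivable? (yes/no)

Yes

*each painting* is a matrix argument; only *a soprano* is modified by the relative clause *who contacted some linguist*, so the RC island is irrelevant to the target quantifier.
With no island boundary between them, the object can take inverse scope over the subject via ordinary QR within the clause.
Both orderings are possible: *a soprano* > *each painting* and *each painting* > *a soprano*.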